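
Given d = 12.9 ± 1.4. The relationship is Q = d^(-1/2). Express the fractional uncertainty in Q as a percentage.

5.43%

Q ∝ d^(-1/2), so δQ/Q = |−½| · δd/d = 0.5 × 0.109 = 0.0543.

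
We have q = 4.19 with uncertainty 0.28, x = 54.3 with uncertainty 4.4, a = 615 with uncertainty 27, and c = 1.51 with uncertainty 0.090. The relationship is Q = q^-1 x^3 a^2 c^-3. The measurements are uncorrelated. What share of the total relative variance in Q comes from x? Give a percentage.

57.2%

(δQ/Q)² = (-1·δq/q)² + (3·δx/x)² + (2·δa/a)² + (-3·δc/c)²
  q term: (-1×0.0668)² = 0.00447
  x term: (3×0.0810)² = 0.0591
  a term: (2×0.0439)² = 0.00771
  c term: (-3×0.0596)² = 0.0320
Total = 0.103. Share from x = 0.0591/0.103 = 0.572.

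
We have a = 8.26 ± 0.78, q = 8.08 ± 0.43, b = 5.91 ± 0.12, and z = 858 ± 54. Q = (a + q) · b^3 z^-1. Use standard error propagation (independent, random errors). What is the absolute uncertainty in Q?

0.406

Let u = a + q = 16.3. δu = √(δa² + δq²) = √(0.608 + 0.185) = 0.891, so δu/u = 0.0545.
Q is then a monomial in u, b, z:
δQ/Q = √((δu/u)² + (3·δb/b)² + (-1·δz/z)²) = √(0.00297 + 0.00371 + 0.00396) = 0.103
Q = 3.93, so δQ = 0.103 × 3.93 = 0.406.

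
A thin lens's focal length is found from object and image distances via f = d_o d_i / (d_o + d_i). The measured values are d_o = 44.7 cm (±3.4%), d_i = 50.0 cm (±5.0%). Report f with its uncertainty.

23.6 ± 0.700 cm

∂f/∂d_o = (d_i/(d_o+d_i))² = 0.279;  ∂f/∂d_i = (d_o/(d_o+d_i))² = 0.223
δf = √((∂f/∂d_o · δd_o)² + (∂f/∂d_i · δd_i)²) = √(0.179 + 0.310) = 0.700 cm
f = 23.6 cm.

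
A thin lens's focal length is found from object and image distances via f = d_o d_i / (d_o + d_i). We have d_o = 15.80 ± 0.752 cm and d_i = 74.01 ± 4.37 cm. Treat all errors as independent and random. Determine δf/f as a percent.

4.06%

∂f/∂d_o = (d_i/(d_o+d_i))² = 0.679;  ∂f/∂d_i = (d_o/(d_o+d_i))² = 0.0310
δf = √((∂f/∂d_o · δd_o)² + (∂f/∂d_i · δd_i)²) = √(0.261 + 0.0183) = 0.528 cm
f = 13.02 cm, so δf/f = 0.528/13.02 = 0.0406.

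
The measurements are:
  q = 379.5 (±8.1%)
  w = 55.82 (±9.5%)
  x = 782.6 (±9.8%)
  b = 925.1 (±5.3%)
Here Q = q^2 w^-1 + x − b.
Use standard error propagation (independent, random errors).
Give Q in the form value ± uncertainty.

Let p = q^2·w^-1 = 2580. δp/p = √((2·δq/q)² + (-1·δw/w)²) = √(0.0262 + 0.00903) = 0.188, so δp = 485.
Q = p + x − b: δQ = √(δp² + δx² + δb²) = √(2.35e+05 + 5880 + 2400) = 493
Q = 2438.

2438 ± 493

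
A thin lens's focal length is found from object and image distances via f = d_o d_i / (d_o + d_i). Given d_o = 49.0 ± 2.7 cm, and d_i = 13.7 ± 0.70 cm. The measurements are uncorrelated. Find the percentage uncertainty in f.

4.17%

∂f/∂d_o = (d_i/(d_o+d_i))² = 0.0477;  ∂f/∂d_i = (d_o/(d_o+d_i))² = 0.611
δf = √((∂f/∂d_o · δd_o)² + (∂f/∂d_i · δd_i)²) = √(0.0166 + 0.183) = 0.447 cm
f = 10.7 cm, so δf/f = 0.447/10.7 = 0.0417.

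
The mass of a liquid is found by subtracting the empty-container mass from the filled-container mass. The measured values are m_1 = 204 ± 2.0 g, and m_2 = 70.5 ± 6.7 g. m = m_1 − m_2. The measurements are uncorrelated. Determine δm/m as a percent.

For a sum/difference, combine absolute errors in quadrature:
  (δm_1)² = 4.00;  (δm_2)² = 44.9
δm = √(48.9) = 6.99 g
m = 134 g, so δm/m = 6.99/134 = 0.0524.

5.24%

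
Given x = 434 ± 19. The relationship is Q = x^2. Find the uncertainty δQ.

Relative error in a monomial: (δQ/Q)² = Σ (nᵢ · δxᵢ/xᵢ)².
  (2·δx/x)² = (2×0.0438)² = 0.00767
δQ/Q = √(0.00767) = 0.0876
Q = 1.88e+05, so δQ = 0.0876 × 1.88e+05 = 16500.

16500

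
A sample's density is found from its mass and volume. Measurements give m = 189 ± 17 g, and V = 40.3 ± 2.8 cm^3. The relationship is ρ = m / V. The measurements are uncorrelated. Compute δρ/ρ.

0.114

ρ is a product of powers, so relative uncertainties combine in quadrature:
  (1·δm/m)² = (1×0.0899)² = 0.00809;  (-1·δV/V)² = (-1×0.0695)² = 0.00483
δρ/ρ = √(0.0129) = 0.114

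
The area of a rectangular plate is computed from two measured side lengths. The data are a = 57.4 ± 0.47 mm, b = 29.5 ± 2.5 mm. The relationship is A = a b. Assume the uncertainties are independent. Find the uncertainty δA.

A is a product of powers, so relative uncertainties combine in quadrature:
  (1·δa/a)² = (1×0.00819)² = 6.7e-05;  (1·δb/b)² = (1×0.0847)² = 0.00718
δA/A = √(0.00725) = 0.0851
A = 1690 mm^2, so δA = 0.0851 × 1690 = 144 mm^2.

144 mm^2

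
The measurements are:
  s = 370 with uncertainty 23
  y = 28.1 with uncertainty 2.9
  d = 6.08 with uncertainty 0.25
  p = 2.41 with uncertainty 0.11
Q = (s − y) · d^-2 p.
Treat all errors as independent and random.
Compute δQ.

Let u = s − y = 342. δu = √(δs² + δy²) = √(529 + 8.41) = 23.2, so δu/u = 0.0678.
Q is then a monomial in u, d, p:
δQ/Q = √((δu/u)² + (-2·δd/d)² + (1·δp/p)²) = √(0.00460 + 0.00676 + 0.00208) = 0.116
Q = 22.3, so δQ = 0.116 × 22.3 = 2.58.

2.58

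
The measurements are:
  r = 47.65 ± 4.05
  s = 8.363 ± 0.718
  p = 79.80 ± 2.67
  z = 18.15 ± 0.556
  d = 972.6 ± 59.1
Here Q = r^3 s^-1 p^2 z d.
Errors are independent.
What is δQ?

Products/powers → add relative errors in quadrature, weighted by exponent:
  (3·δr/r)² = (3×0.0850)² = 0.0650;  (-1·δs/s)² = (-1×0.0859)² = 0.00737;  (2·δp/p)² = (2×0.0335)² = 0.00448;  (1·δz/z)² = (1×0.0306)² = 0.000938;  (1·δd/d)² = (1×0.0608)² = 0.00369
δQ/Q = √(0.0815) = 0.285
Q = 1.454e+12, so δQ = 0.285 × 1.454e+12 = 4.15e+11.

4.15e+11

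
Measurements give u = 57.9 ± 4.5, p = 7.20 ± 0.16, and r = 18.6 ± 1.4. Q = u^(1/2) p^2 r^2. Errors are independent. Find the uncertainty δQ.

22100

Q is a product of powers, so relative uncertainties combine in quadrature:
  (½·δu/u)² = (0.5×0.0777)² = 0.00151;  (2·δp/p)² = (2×0.0222)² = 0.00198;  (2·δr/r)² = (2×0.0753)² = 0.0227
δQ/Q = √(0.0261) = 0.162
Q = 1.36e+05, so δQ = 0.162 × 1.36e+05 = 22100.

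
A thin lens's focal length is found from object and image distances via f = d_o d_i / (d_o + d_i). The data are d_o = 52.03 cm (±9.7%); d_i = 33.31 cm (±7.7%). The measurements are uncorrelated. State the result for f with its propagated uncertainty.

∂f/∂d_o = (d_i/(d_o+d_i))² = 0.152;  ∂f/∂d_i = (d_o/(d_o+d_i))² = 0.372
δf = √((∂f/∂d_o · δd_o)² + (∂f/∂d_i · δd_i)²) = √(0.591 + 0.909) = 1.22 cm
f = 20.31 cm.

20.31 ± 1.22 cm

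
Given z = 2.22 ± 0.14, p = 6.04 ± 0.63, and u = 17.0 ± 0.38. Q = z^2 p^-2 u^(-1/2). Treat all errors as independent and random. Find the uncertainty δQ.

0.00800

Products/powers → add relative errors in quadrature, weighted by exponent:
  (2·δz/z)² = (2×0.0631)² = 0.0159;  (-2·δp/p)² = (-2×0.104)² = 0.0435;  (−½·δu/u)² = (-0.5×0.0224)² = 0.000125
δQ/Q = √(0.0596) = 0.244
Q = 0.0328, so δQ = 0.244 × 0.0328 = 0.00800.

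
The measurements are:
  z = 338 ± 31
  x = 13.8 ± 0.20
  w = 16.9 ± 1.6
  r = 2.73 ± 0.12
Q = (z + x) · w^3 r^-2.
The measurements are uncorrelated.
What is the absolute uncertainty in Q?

70700

Let u = z + x = 352. δu = √(δz² + δx²) = √(961 + 0.0400) = 31.0, so δu/u = 0.0881.
Q is then a monomial in u, w, r:
δQ/Q = √((δu/u)² + (3·δw/w)² + (-2·δr/r)²) = √(0.00777 + 0.0807 + 0.00773) = 0.310
Q = 2.28e+05, so δQ = 0.310 × 2.28e+05 = 70700.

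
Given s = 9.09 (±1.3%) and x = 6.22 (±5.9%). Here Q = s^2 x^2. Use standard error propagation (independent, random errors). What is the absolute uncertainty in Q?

386

Since Q is a product/quotient, work with relative uncertainties:
  (2·δs/s)² = (2×0.0130)² = 0.000676;  (2·δx/x)² = (2×0.0590)² = 0.0139
δQ/Q = √(0.0146) = 0.121
Q = 3200, so δQ = 0.121 × 3200 = 386.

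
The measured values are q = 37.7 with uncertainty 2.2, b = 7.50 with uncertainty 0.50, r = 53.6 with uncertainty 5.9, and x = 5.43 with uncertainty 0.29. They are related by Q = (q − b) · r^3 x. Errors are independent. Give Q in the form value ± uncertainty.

(2.53 ± 0.866) × 10^7

Let u = q − b = 30.2. δu = √(δq² + δb²) = √(4.84 + 0.250) = 2.26, so δu/u = 0.0747.
Q is then a monomial in u, r, x:
δQ/Q = √((δu/u)² + (3·δr/r)² + (1·δx/x)²) = √(0.00558 + 0.109 + 0.00285) = 0.343
Q = 2.53e+07, so δQ = 0.343 × 2.53e+07 = 8.66e+06.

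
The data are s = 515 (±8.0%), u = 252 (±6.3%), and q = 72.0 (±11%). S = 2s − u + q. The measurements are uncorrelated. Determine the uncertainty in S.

84.3

S is a linear combination, so absolute uncertainties add in quadrature:
  (2·δs)² = 6790;  (δu)² = 252;  (δq)² = 62.7
δS = √(7100) = 84.3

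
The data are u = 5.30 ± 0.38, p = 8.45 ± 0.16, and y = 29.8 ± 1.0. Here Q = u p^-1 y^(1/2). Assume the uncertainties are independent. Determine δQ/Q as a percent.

7.60%

Products/powers → add relative errors in quadrature, weighted by exponent:
  (1·δu/u)² = (1×0.0717)² = 0.00514;  (-1·δp/p)² = (-1×0.0189)² = 0.000359;  (½·δy/y)² = (0.5×0.0336)² = 0.000282
δQ/Q = √(0.00578) = 0.0760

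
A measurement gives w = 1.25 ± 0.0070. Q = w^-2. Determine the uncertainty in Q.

0.00717

Each factor contributes (exponent × relative error)² to (δQ/Q)²:
  (-2·δw/w)² = (-2×0.00560)² = 0.000125
δQ/Q = √(0.000125) = 0.0112
Q = 0.640, so δQ = 0.0112 × 0.640 = 0.00717.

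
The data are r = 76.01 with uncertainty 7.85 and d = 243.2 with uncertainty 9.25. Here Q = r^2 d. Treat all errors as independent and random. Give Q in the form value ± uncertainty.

(1.405 ± 0.295) × 10^6

Products/powers → add relative errors in quadrature, weighted by exponent:
  (2·δr/r)² = (2×0.103)² = 0.0427;  (1·δd/d)² = (1×0.0380)² = 0.00145
δQ/Q = √(0.0441) = 0.210
Q = 1.405e+06, so δQ = 0.210 × 1.405e+06 = 2.95e+05.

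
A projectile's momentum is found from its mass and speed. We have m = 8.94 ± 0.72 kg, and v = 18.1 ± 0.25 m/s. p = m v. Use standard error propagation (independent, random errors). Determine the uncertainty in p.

p is a product of powers, so relative uncertainties combine in quadrature:
  (1·δm/m)² = (1×0.0805)² = 0.00649;  (1·δv/v)² = (1×0.0138)² = 0.000191
δp/p = √(0.00668) = 0.0817
p = 162 kg·m/s, so δp = 0.0817 × 162 = 13.2 kg·m/s.

13.2 kg·m/s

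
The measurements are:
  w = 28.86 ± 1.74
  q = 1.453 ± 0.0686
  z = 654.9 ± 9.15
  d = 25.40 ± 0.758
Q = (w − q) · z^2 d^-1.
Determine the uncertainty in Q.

35000

Let u = w − q = 27.41. δu = √(δw² + δq²) = √(3.03 + 0.00471) = 1.74, so δu/u = 0.0635.
Q is then a monomial in u, z, d:
δQ/Q = √((δu/u)² + (2·δz/z)² + (-1·δd/d)²) = √(0.00404 + 0.000781 + 0.000891) = 0.0756
Q = 462800, so δQ = 0.0756 × 462800 = 35000.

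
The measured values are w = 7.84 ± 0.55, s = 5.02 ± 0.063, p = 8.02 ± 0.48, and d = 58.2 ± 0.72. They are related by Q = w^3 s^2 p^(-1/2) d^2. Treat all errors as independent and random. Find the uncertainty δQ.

Products/powers → add relative errors in quadrature, weighted by exponent:
  (3·δw/w)² = (3×0.0702)² = 0.0443;  (2·δs/s)² = (2×0.0125)² = 0.000630;  (−½·δp/p)² = (-0.5×0.0599)² = 0.000896;  (2·δd/d)² = (2×0.0124)² = 0.000612
δQ/Q = √(0.0464) = 0.215
Q = 1.45e+07, so δQ = 0.215 × 1.45e+07 = 3.13e+06.

3.13e+06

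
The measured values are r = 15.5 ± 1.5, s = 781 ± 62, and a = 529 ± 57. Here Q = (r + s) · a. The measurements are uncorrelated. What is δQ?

56000

Let u = r + s = 796. δu = √(δr² + δs²) = √(2.25 + 3840) = 62.0, so δu/u = 0.0779.
Q is then a monomial in u, a:
δQ/Q = √((δu/u)² + (1·δa/a)²) = √(0.00606 + 0.0116) = 0.133
Q = 4.21e+05, so δQ = 0.133 × 4.21e+05 = 56000.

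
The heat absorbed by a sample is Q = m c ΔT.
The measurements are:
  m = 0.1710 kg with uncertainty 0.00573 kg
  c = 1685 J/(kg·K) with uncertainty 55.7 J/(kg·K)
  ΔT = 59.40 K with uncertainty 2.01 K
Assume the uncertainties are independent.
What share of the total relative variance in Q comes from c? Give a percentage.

32.5%

(δQ/Q)² = (1·δm/m)² + (1·δc/c)² + (1·δΔT/ΔT)²
  m term: (1×0.0335)² = 0.00112
  c term: (1×0.0331)² = 0.00109
  ΔT term: (1×0.0338)² = 0.00115
Total = 0.00336. Share from c = 0.00109/0.00336 = 0.325.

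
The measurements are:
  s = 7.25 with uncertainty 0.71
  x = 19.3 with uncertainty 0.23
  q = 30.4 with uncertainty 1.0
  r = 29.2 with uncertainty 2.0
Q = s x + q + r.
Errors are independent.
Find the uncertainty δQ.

Let p = s·x = 140. δp/p = √((1·δs/s)² + (1·δx/x)²) = √(0.00959 + 0.000142) = 0.0987, so δp = 13.8.
Q = p + q + r: δQ = √(δp² + δq² + δr²) = √(191 + 1.00 + 4.00) = 14.0

14.0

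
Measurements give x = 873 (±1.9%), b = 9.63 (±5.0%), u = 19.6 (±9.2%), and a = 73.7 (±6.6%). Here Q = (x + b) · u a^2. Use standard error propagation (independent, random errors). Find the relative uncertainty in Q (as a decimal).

Let w = x + b = 883. δw = √(δx² + δb²) = √(275 + 0.232) = 16.6, so δw/w = 0.0188.
Q is then a monomial in w, u, a:
δQ/Q = √((δw/w)² + (1·δu/u)² + (2·δa/a)²) = √(0.000353 + 0.00846 + 0.0174) = 0.162

0.162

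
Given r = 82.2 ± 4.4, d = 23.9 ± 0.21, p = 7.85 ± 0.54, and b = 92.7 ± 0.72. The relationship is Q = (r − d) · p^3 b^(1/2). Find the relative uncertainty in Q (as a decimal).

Let u = r − d = 58.3. δu = √(δr² + δd²) = √(19.4 + 0.0441) = 4.41, so δu/u = 0.0756.
Q is then a monomial in u, p, b:
δQ/Q = √((δu/u)² + (3·δp/p)² + (½·δb/b)²) = √(0.00571 + 0.0426 + 1.51e-05) = 0.220

0.220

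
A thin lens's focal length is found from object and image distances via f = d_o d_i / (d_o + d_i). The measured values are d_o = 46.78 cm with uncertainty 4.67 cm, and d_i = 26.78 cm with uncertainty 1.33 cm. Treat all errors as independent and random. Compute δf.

0.820 cm

∂f/∂d_o = (d_i/(d_o+d_i))² = 0.133;  ∂f/∂d_i = (d_o/(d_o+d_i))² = 0.404
δf = √((∂f/∂d_o · δd_o)² + (∂f/∂d_i · δd_i)²) = √(0.383 + 0.289) = 0.820 cm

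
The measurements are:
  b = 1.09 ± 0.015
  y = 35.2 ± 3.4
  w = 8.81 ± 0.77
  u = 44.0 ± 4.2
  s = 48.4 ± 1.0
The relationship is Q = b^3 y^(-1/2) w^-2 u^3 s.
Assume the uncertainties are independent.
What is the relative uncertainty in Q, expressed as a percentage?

Q is a product of powers, so relative uncertainties combine in quadrature:
  (3·δb/b)² = (3×0.0138)² = 0.00170;  (−½·δy/y)² = (-0.5×0.0966)² = 0.00233;  (-2·δw/w)² = (-2×0.0874)² = 0.0306;  (3·δu/u)² = (3×0.0955)² = 0.0820;  (1·δs/s)² = (1×0.0207)² = 0.000427
δQ/Q = √(0.117) = 0.342

34.2%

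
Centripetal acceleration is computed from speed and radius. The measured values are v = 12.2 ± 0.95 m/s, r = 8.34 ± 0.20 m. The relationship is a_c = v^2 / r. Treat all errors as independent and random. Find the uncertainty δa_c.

2.81 m/s^2

Products/powers → add relative errors in quadrature, weighted by exponent:
  (2·δv/v)² = (2×0.0779)² = 0.0243;  (-1·δr/r)² = (-1×0.0240)² = 0.000575
δa_c/a_c = √(0.0248) = 0.158
a_c = 17.8 m/s^2, so δa_c = 0.158 × 17.8 = 2.81 m/s^2.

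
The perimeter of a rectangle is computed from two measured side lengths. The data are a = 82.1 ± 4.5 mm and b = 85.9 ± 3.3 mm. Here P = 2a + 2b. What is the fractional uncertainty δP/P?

0.0332

Sums and differences: (δP)² = Σ (cᵢ δxᵢ)².
  (2·δa)² = 81.0;  (2·δb)² = 43.6
δP = √(125) = 11.2 mm
P = 336 mm, so δP/P = 11.2/336 = 0.0332.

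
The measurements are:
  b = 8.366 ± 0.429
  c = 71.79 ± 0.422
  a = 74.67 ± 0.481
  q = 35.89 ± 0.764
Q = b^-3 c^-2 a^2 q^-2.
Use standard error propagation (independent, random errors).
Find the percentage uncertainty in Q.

Q is a product of powers, so relative uncertainties combine in quadrature:
  (-3·δb/b)² = (-3×0.0513)² = 0.0237;  (-2·δc/c)² = (-2×0.00588)² = 0.000138;  (2·δa/a)² = (2×0.00644)² = 0.000166;  (-2·δq/q)² = (-2×0.0213)² = 0.00181
δQ/Q = √(0.0258) = 0.161

16.1%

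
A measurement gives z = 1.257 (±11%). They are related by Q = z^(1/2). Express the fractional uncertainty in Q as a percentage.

5.50%

Q ∝ z^(1/2), so δQ/Q = |½| · δz/z = 0.5 × 0.110 = 0.0550.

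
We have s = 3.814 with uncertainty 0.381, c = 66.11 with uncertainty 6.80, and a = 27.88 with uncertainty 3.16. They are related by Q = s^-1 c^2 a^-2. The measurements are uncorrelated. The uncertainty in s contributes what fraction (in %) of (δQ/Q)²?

9.62%

(δQ/Q)² = (-1·δs/s)² + (2·δc/c)² + (-2·δa/a)²
  s term: (-1×0.0999)² = 0.00998
  c term: (2×0.103)² = 0.0423
  a term: (-2×0.113)² = 0.0514
Total = 0.104. Share from s = 0.00998/0.104 = 0.0962.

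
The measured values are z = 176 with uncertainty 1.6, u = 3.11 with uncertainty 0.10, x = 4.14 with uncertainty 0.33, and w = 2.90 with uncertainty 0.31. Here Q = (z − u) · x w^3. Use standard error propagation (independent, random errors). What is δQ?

5770

Let h = z − u = 173. δh = √(δz² + δu²) = √(2.56 + 0.0100) = 1.60, so δh/h = 0.00927.
Q is then a monomial in h, x, w:
δQ/Q = √((δh/h)² + (1·δx/x)² + (3·δw/w)²) = √(8.6e-05 + 0.00635 + 0.103) = 0.331
Q = 17500, so δQ = 0.331 × 17500 = 5770.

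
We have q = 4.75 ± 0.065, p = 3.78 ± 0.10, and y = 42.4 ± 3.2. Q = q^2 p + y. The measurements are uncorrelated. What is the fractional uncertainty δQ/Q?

0.0357

Let w = q^2·p = 85.3. δw/w = √((2·δq/q)² + (1·δp/p)²) = √(0.000749 + 0.000700) = 0.0381, so δw = 3.25.
Q = w + y: δQ = √(δw² + δy²) = √(10.5 + 10.2) = 4.56
Q = 128, so δQ/Q = 4.56/128 = 0.0357.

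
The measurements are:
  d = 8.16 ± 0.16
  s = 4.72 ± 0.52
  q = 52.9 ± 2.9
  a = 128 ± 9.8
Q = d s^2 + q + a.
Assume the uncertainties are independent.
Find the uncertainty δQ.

Let p = d·s^2 = 182. δp/p = √((1·δd/d)² + (2·δs/s)²) = √(0.000384 + 0.0485) = 0.221, so δp = 40.2.
Q = p + q + a: δQ = √(δp² + δq² + δa²) = √(1620 + 8.41 + 96.0) = 41.5

41.5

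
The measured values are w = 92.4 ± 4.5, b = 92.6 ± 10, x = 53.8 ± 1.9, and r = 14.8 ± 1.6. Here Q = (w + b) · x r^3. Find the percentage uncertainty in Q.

33.2%

Let u = w + b = 185. δu = √(δw² + δb²) = √(20.2 + 100) = 11.0, so δu/u = 0.0593.
Q is then a monomial in u, x, r:
δQ/Q = √((δu/u)² + (1·δx/x)² + (3·δr/r)²) = √(0.00351 + 0.00125 + 0.105) = 0.332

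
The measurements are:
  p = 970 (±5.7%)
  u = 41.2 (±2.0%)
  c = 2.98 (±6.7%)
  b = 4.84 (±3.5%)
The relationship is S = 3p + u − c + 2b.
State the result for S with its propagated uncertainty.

2960 ± 166

Each term contributes (cᵢ δxᵢ)² to (δS)²:
  (3·δp)² = 27500;  (δu)² = 0.679;  (δc)² = 0.0399;  (2·δb)² = 0.115
δS = √(27500) = 166
S = 2960.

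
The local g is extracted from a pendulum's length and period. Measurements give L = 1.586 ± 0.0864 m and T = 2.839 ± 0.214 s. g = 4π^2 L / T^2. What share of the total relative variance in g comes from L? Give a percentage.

11.5%

(δg/g)² = (1·δL/L)² + (-2·δT/T)²
  L term: (1×0.0545)² = 0.00297
  T term: (-2×0.0754)² = 0.0227
Total = 0.0257. Share from L = 0.00297/0.0257 = 0.115.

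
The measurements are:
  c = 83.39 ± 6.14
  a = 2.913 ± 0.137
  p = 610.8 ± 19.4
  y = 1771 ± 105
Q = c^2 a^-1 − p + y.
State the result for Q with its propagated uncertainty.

Let w = c^2·a^-1 = 2387. δw/w = √((2·δc/c)² + (-1·δa/a)²) = √(0.0217 + 0.00221) = 0.155, so δw = 369.
Q = w − p + y: δQ = √(δw² + δp² + δy²) = √(1.36e+05 + 376 + 11000) = 384
Q = 3547.

3547 ± 384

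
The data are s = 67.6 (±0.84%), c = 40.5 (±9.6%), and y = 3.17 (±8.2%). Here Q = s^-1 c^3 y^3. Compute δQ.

11900

Products/powers → add relative errors in quadrature, weighted by exponent:
  (-1·δs/s)² = (-1×0.00840)² = 7.06e-05;  (3·δc/c)² = (3×0.0960)² = 0.0829;  (3·δy/y)² = (3×0.0820)² = 0.0605
δQ/Q = √(0.144) = 0.379
Q = 31300, so δQ = 0.379 × 31300 = 11900.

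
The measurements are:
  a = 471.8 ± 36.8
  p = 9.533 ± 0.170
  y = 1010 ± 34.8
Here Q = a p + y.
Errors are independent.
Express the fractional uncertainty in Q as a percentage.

6.56%

Let w = a·p = 4498. δw/w = √((1·δa/a)² + (1·δp/p)²) = √(0.00608 + 0.000318) = 0.0800, so δw = 360.
Q = w + y: δQ = √(δw² + δy²) = √(1.3e+05 + 1210) = 362
Q = 5508, so δQ/Q = 362/5508 = 0.0656.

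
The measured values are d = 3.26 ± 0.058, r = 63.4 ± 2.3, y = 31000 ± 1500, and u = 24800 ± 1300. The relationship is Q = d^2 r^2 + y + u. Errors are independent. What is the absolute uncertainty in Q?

Let p = d^2·r^2 = 42700. δp/p = √((2·δd/d)² + (2·δr/r)²) = √(0.00127 + 0.00526) = 0.0808, so δp = 3450.
Q = p + y + u: δQ = √(δp² + δy² + δu²) = √(1.19e+07 + 2.25e+06 + 1.69e+06) = 3980

3980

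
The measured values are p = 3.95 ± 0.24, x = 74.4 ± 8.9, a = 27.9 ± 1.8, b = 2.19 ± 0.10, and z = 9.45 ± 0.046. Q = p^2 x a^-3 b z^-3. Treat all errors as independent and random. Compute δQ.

3.64e-05

For a monomial Q ∝ p^2, x, a^-3, b, z^-3, fractional errors add in quadrature:
  (2·δp/p)² = (2×0.0608)² = 0.0148;  (1·δx/x)² = (1×0.120)² = 0.0143;  (-3·δa/a)² = (-3×0.0645)² = 0.0375;  (1·δb/b)² = (1×0.0457)² = 0.00209;  (-3·δz/z)² = (-3×0.00487)² = 0.000213
δQ/Q = √(0.0688) = 0.262
Q = 0.000139, so δQ = 0.262 × 0.000139 = 3.64e-05.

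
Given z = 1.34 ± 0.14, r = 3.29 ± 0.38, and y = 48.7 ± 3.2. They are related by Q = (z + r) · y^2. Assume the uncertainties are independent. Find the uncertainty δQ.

1730

Let u = z + r = 4.63. δu = √(δz² + δr²) = √(0.0196 + 0.144) = 0.405, so δu/u = 0.0875.
Q is then a monomial in u, y:
δQ/Q = √((δu/u)² + (2·δy/y)²) = √(0.00765 + 0.0173) = 0.158
Q = 11000, so δQ = 0.158 × 11000 = 1730.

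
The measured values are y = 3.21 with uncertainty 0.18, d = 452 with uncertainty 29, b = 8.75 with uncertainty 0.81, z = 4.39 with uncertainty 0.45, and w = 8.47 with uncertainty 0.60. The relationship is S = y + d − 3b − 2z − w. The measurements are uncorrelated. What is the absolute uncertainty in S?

Sums and differences: (δS)² = Σ (cᵢ δxᵢ)².
  (δy)² = 0.0324;  (δd)² = 841;  (3·δb)² = 5.90;  (2·δz)² = 0.810;  (δw)² = 0.360
δS = √(848) = 29.1

29.1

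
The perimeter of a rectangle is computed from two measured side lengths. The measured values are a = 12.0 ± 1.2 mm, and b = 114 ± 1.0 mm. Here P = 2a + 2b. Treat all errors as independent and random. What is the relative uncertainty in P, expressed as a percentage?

1.24%

Each term contributes (cᵢ δxᵢ)² to (δP)²:
  (2·δa)² = 5.76;  (2·δb)² = 4.00
δP = √(9.76) = 3.12 mm
P = 252 mm, so δP/P = 3.12/252 = 0.0124.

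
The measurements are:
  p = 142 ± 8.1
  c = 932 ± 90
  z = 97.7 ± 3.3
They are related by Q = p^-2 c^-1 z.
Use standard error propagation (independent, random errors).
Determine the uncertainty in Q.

7.97e-07

Q is a product of powers, so relative uncertainties combine in quadrature:
  (-2·δp/p)² = (-2×0.0570)² = 0.0130;  (-1·δc/c)² = (-1×0.0966)² = 0.00933;  (1·δz/z)² = (1×0.0338)² = 0.00114
δQ/Q = √(0.0235) = 0.153
Q = 5.2e-06, so δQ = 0.153 × 5.2e-06 = 7.97e-07.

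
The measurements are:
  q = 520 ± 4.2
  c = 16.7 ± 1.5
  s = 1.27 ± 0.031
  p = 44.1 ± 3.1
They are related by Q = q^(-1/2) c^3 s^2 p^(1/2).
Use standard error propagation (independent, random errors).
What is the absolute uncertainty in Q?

Relative error in a monomial: (δQ/Q)² = Σ (nᵢ · δxᵢ/xᵢ)².
  (−½·δq/q)² = (-0.5×0.00808)² = 1.63e-05;  (3·δc/c)² = (3×0.0898)² = 0.0726;  (2·δs/s)² = (2×0.0244)² = 0.00238;  (½·δp/p)² = (0.5×0.0703)² = 0.00124
δQ/Q = √(0.0762) = 0.276
Q = 2190, so δQ = 0.276 × 2190 = 604.

604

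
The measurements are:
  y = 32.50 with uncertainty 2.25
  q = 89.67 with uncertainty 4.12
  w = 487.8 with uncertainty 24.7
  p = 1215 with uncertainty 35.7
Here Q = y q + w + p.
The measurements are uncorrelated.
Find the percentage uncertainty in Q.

Let h = y·q = 2914. δh/h = √((1·δy/y)² + (1·δq/q)²) = √(0.00479 + 0.00211) = 0.0831, so δh = 242.
Q = h + w + p: δQ = √(δh² + δw² + δp²) = √(58600 + 610 + 1270) = 246
Q = 4617, so δQ/Q = 246/4617 = 0.0533.

5.33%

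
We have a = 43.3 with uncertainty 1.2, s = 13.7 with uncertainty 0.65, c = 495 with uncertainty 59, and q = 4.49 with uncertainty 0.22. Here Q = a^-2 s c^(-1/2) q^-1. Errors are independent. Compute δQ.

Since Q is a product/quotient, work with relative uncertainties:
  (-2·δa/a)² = (-2×0.0277)² = 0.00307;  (1·δs/s)² = (1×0.0474)² = 0.00225;  (−½·δc/c)² = (-0.5×0.119)² = 0.00355;  (-1·δq/q)² = (-1×0.0490)² = 0.00240
δQ/Q = √(0.0113) = 0.106
Q = 7.31e-05, so δQ = 0.106 × 7.31e-05 = 7.77e-06.

7.77e-06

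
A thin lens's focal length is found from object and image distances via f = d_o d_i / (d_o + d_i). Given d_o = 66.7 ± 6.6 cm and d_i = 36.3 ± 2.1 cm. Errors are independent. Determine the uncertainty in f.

∂f/∂d_o = (d_i/(d_o+d_i))² = 0.124;  ∂f/∂d_i = (d_o/(d_o+d_i))² = 0.419
δf = √((∂f/∂d_o · δd_o)² + (∂f/∂d_i · δd_i)²) = √(0.672 + 0.776) = 1.20 cm

1.20 cm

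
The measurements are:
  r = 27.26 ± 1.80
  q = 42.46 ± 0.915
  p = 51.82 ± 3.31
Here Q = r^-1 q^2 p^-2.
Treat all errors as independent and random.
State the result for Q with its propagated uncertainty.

Each factor contributes (exponent × relative error)² to (δQ/Q)²:
  (-1·δr/r)² = (-1×0.0660)² = 0.00436;  (2·δq/q)² = (2×0.0215)² = 0.00186;  (-2·δp/p)² = (-2×0.0639)² = 0.0163
δQ/Q = √(0.0225) = 0.150
Q = 0.02463, so δQ = 0.150 × 0.02463 = 0.00370.

0.02463 ± 0.00370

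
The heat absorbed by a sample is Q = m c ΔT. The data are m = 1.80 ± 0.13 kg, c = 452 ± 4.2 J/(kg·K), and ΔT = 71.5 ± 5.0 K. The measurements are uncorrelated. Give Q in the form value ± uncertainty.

Q is a product of powers, so relative uncertainties combine in quadrature:
  (1·δm/m)² = (1×0.0722)² = 0.00522;  (1·δc/c)² = (1×0.00929)² = 8.63e-05;  (1·δΔT/ΔT)² = (1×0.0699)² = 0.00489
δQ/Q = √(0.0102) = 0.101
Q = 58200 J, so δQ = 0.101 × 58200 = 5870 J.

58200 ± 5870 J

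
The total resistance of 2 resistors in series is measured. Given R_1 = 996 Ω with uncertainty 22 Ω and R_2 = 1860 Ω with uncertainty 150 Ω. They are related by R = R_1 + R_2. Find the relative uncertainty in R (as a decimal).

Absolute uncertainties add in quadrature for a linear combination:
  (δR_1)² = 484;  (δR_2)² = 22500
δR = √(23000) = 152 Ω
R = 2860 Ω, so δR/R = 152/2860 = 0.0531.

0.0531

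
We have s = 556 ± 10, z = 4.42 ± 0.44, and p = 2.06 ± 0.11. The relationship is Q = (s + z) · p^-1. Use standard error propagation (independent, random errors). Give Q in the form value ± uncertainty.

272 ± 15.3

Let u = s + z = 560. δu = √(δs² + δz²) = √(100 + 0.194) = 10.0, so δu/u = 0.0179.
Q is then a monomial in u, p:
δQ/Q = √((δu/u)² + (-1·δp/p)²) = √(0.000319 + 0.00285) = 0.0563
Q = 272, so δQ = 0.0563 × 272 = 15.3.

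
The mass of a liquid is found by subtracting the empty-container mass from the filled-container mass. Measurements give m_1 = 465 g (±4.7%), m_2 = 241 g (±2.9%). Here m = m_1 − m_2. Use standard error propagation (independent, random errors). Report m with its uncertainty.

224 ± 22.9 g

Sums and differences: (δm)² = Σ (cᵢ δxᵢ)².
  (δm_1)² = 478;  (δm_2)² = 48.8
δm = √(526) = 22.9 g
m = 224 g.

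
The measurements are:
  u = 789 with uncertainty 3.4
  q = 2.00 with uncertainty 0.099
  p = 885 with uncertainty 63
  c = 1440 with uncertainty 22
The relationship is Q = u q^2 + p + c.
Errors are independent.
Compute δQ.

Let w = u·q^2 = 3160. δw/w = √((1·δu/u)² + (2·δq/q)²) = √(1.86e-05 + 0.00980) = 0.0991, so δw = 313.
Q = w + p + c: δQ = √(δw² + δp² + δc²) = √(97800 + 3970 + 484) = 320

320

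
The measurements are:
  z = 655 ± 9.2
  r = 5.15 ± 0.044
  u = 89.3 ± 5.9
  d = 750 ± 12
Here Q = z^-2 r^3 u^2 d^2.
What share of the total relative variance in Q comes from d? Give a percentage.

5.14%

(δQ/Q)² = (-2·δz/z)² + (3·δr/r)² + (2·δu/u)² + (2·δd/d)²
  z term: (-2×0.0140)² = 0.000789
  r term: (3×0.00854)² = 0.000657
  u term: (2×0.0661)² = 0.0175
  d term: (2×0.0160)² = 0.00102
Total = 0.0199. Share from d = 0.00102/0.0199 = 0.0514.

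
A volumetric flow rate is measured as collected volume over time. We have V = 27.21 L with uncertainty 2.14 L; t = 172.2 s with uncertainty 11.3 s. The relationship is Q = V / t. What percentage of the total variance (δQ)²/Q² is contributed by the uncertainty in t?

(δQ/Q)² = (1·δV/V)² + (-1·δt/t)²
  V term: (1×0.0786)² = 0.00619
  t term: (-1×0.0656)² = 0.00431
Total = 0.0105. Share from t = 0.00431/0.0105 = 0.410.

41.0%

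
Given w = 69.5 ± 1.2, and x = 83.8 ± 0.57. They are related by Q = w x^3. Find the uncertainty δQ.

Each factor contributes (exponent × relative error)² to (δQ/Q)²:
  (1·δw/w)² = (1×0.0173)² = 0.000298;  (3·δx/x)² = (3×0.00680)² = 0.000416
δQ/Q = √(0.000715) = 0.0267
Q = 4.09e+07, so δQ = 0.0267 × 4.09e+07 = 1.09e+06.

1.09e+06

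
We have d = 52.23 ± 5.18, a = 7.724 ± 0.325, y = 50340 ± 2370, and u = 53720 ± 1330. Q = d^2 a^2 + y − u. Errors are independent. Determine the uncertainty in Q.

35200

Let p = d^2·a^2 = 162800. δp/p = √((2·δd/d)² + (2·δa/a)²) = √(0.0393 + 0.00708) = 0.215, so δp = 35100.
Q = p + y − u: δQ = √(δp² + δy² + δu²) = √(1.23e+09 + 5.62e+06 + 1.77e+06) = 35200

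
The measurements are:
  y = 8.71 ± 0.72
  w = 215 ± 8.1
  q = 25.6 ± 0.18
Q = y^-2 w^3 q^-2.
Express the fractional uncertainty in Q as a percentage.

Since Q is a product/quotient, work with relative uncertainties:
  (-2·δy/y)² = (-2×0.0827)² = 0.0273;  (3·δw/w)² = (3×0.0377)² = 0.0128;  (-2·δq/q)² = (-2×0.00703)² = 0.000198
δQ/Q = √(0.0403) = 0.201

20.1%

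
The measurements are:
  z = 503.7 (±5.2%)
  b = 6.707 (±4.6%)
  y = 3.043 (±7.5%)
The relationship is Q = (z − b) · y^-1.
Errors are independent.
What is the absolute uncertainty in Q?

Let u = z − b = 497.0. δu = √(δz² + δb²) = √(686 + 0.0952) = 26.2, so δu/u = 0.0527.
Q is then a monomial in u, y:
δQ/Q = √((δu/u)² + (-1·δy/y)²) = √(0.00278 + 0.00562) = 0.0917
Q = 163.3, so δQ = 0.0917 × 163.3 = 15.0.

15.0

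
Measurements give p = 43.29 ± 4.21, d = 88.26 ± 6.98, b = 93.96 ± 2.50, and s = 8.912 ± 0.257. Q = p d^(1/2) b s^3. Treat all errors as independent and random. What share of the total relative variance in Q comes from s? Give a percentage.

39.0%

(δQ/Q)² = (1·δp/p)² + (½·δd/d)² + (1·δb/b)² + (3·δs/s)²
  p term: (1×0.0973)² = 0.00946
  d term: (0.5×0.0791)² = 0.00156
  b term: (1×0.0266)² = 0.000708
  s term: (3×0.0288)² = 0.00748
Total = 0.0192. Share from s = 0.00748/0.0192 = 0.390.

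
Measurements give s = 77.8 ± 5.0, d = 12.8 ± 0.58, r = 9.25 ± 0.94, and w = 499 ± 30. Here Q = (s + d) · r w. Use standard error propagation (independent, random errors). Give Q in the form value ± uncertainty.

Let u = s + d = 90.6. δu = √(δs² + δd²) = √(25.0 + 0.336) = 5.03, so δu/u = 0.0556.
Q is then a monomial in u, r, w:
δQ/Q = √((δu/u)² + (1·δr/r)² + (1·δw/w)²) = √(0.00309 + 0.0103 + 0.00361) = 0.130
Q = 4.18e+05, so δQ = 0.130 × 4.18e+05 = 54600.

(4.18 ± 0.546) × 10^5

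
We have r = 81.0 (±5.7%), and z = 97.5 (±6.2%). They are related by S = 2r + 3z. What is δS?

S is a linear combination, so absolute uncertainties add in quadrature:
  (2·δr)² = 85.3;  (3·δz)² = 329
δS = √(414) = 20.4

20.4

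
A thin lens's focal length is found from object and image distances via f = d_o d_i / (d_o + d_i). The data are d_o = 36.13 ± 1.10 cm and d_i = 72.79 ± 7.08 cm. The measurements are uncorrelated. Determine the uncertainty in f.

0.921 cm

∂f/∂d_o = (d_i/(d_o+d_i))² = 0.447;  ∂f/∂d_i = (d_o/(d_o+d_i))² = 0.110
δf = √((∂f/∂d_o · δd_o)² + (∂f/∂d_i · δd_i)²) = √(0.241 + 0.607) = 0.921 cm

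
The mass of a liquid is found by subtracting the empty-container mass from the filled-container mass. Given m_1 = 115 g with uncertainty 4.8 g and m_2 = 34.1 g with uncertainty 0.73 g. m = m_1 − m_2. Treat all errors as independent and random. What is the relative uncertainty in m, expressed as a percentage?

Sums and differences: (δm)² = Σ (cᵢ δxᵢ)².
  (δm_1)² = 23.0;  (δm_2)² = 0.533
δm = √(23.6) = 4.86 g
m = 80.9 g, so δm/m = 4.86/80.9 = 0.0600.

6.00%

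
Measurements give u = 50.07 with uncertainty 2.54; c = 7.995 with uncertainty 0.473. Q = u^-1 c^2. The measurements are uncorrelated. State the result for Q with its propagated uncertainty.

Each factor contributes (exponent × relative error)² to (δQ/Q)²:
  (-1·δu/u)² = (-1×0.0507)² = 0.00257;  (2·δc/c)² = (2×0.0592)² = 0.0140
δQ/Q = √(0.0166) = 0.129
Q = 1.277, so δQ = 0.129 × 1.277 = 0.164.

1.277 ± 0.164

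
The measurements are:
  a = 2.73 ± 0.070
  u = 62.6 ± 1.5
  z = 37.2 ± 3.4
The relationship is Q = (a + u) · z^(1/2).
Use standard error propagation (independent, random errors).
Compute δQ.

20.4

Let w = a + u = 65.3. δw = √(δa² + δu²) = √(0.00490 + 2.25) = 1.50, so δw/w = 0.0230.
Q is then a monomial in w, z:
δQ/Q = √((δw/w)² + (½·δz/z)²) = √(0.000528 + 0.00209) = 0.0512
Q = 398, so δQ = 0.0512 × 398 = 20.4.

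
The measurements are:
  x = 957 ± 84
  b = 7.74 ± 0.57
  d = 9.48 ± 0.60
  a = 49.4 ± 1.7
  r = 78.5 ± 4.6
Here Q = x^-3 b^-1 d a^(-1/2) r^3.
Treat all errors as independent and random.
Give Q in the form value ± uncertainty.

For a monomial Q ∝ x^-3, b^-1, d, a^(-1/2), r^3, fractional errors add in quadrature:
  (-3·δx/x)² = (-3×0.0878)² = 0.0693;  (-1·δb/b)² = (-1×0.0736)² = 0.00542;  (1·δd/d)² = (1×0.0633)² = 0.00401;  (−½·δa/a)² = (-0.5×0.0344)² = 0.000296;  (3·δr/r)² = (3×0.0586)² = 0.0309
δQ/Q = √(0.110) = 0.332
Q = 9.62e-05, so δQ = 0.332 × 9.62e-05 = 3.19e-05.

(9.62 ± 3.19) × 10^-5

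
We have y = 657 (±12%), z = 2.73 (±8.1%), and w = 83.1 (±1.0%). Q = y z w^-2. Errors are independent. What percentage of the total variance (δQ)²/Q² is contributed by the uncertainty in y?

(δQ/Q)² = (1·δy/y)² + (1·δz/z)² + (-2·δw/w)²
  y term: (1×0.120)² = 0.0144
  z term: (1×0.0810)² = 0.00656
  w term: (-2×0.0100)² = 0.000400
Total = 0.0214. Share from y = 0.0144/0.0214 = 0.674.

67.4%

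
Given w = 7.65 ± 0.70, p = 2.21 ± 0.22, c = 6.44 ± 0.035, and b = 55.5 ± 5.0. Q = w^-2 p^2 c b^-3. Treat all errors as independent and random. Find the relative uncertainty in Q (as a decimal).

0.382

Each factor contributes (exponent × relative error)² to (δQ/Q)²:
  (-2·δw/w)² = (-2×0.0915)² = 0.0335;  (2·δp/p)² = (2×0.0995)² = 0.0396;  (1·δc/c)² = (1×0.00543)² = 2.95e-05;  (-3·δb/b)² = (-3×0.0901)² = 0.0730
δQ/Q = √(0.146) = 0.382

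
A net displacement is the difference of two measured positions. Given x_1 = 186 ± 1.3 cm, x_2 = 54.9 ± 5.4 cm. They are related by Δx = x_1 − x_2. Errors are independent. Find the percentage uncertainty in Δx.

Δx is a linear combination, so absolute uncertainties add in quadrature:
  (δx_1)² = 1.69;  (δx_2)² = 29.2
δΔx = √(30.9) = 5.55 cm
Δx = 131 cm, so δΔx/Δx = 5.55/131 = 0.0424.

4.24%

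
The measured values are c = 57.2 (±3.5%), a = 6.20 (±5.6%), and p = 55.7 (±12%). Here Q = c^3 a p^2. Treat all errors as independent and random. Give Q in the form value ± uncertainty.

Products/powers → add relative errors in quadrature, weighted by exponent:
  (3·δc/c)² = (3×0.0350)² = 0.0110;  (1·δa/a)² = (1×0.0560)² = 0.00314;  (2·δp/p)² = (2×0.120)² = 0.0576
δQ/Q = √(0.0718) = 0.268
Q = 3.6e+09, so δQ = 0.268 × 3.6e+09 = 9.64e+08.

(3.60 ± 0.964) × 10^9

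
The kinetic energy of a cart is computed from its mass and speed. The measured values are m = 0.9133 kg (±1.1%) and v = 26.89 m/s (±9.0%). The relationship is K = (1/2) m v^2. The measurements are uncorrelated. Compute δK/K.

For a monomial K ∝ m, v^2, fractional errors add in quadrature:
  (1·δm/m)² = (1×0.0110)² = 0.000121;  (2·δv/v)² = (2×0.0900)² = 0.0324
δK/K = √(0.0325) = 0.180

0.180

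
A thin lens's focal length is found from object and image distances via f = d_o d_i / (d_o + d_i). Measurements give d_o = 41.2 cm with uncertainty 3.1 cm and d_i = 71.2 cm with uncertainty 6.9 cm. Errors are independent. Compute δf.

∂f/∂d_o = (d_i/(d_o+d_i))² = 0.401;  ∂f/∂d_i = (d_o/(d_o+d_i))² = 0.134
δf = √((∂f/∂d_o · δd_o)² + (∂f/∂d_i · δd_i)²) = √(1.55 + 0.859) = 1.55 cm

1.55 cm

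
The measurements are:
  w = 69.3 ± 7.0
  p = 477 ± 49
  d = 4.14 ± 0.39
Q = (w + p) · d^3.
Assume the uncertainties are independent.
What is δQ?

Let u = w + p = 546. δu = √(δw² + δp²) = √(49.0 + 2400) = 49.5, so δu/u = 0.0906.
Q is then a monomial in u, d:
δQ/Q = √((δu/u)² + (3·δd/d)²) = √(0.00821 + 0.0799) = 0.297
Q = 38800, so δQ = 0.297 × 38800 = 11500.

11500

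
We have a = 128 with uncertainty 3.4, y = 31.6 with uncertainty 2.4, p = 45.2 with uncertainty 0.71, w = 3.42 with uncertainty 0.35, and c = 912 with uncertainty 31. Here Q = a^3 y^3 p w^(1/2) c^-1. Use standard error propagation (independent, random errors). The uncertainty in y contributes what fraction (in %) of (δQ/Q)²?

(δQ/Q)² = (3·δa/a)² + (3·δy/y)² + (1·δp/p)² + (½·δw/w)² + (-1·δc/c)²
  a term: (3×0.0266)² = 0.00635
  y term: (3×0.0759)² = 0.0519
  p term: (1×0.0157)² = 0.000247
  w term: (0.5×0.102)² = 0.00262
  c term: (-1×0.0340)² = 0.00116
Total = 0.0623. Share from y = 0.0519/0.0623 = 0.833.

83.3%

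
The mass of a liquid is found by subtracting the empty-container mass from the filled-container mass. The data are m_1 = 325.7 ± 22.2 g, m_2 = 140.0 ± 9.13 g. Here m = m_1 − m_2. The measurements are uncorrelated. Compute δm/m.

For a sum/difference, combine absolute errors in quadrature:
  (δm_1)² = 493;  (δm_2)² = 83.4
δm = √(576) = 24.0 g
m = 185.7 g, so δm/m = 24.0/185.7 = 0.129.

0.129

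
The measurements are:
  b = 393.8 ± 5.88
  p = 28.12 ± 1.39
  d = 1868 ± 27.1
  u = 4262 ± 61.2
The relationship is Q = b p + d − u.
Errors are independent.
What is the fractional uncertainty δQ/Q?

0.0663

Let w = b·p = 11070. δw/w = √((1·δb/b)² + (1·δp/p)²) = √(0.000223 + 0.00244) = 0.0516, so δw = 572.
Q = w + d − u: δQ = √(δw² + δd² + δu²) = √(3.27e+05 + 734 + 3750) = 576
Q = 8680, so δQ/Q = 576/8680 = 0.0663.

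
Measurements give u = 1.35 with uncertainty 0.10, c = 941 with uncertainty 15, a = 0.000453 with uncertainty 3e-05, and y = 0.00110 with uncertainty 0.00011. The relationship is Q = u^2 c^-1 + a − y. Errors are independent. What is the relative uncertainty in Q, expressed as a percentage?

24.1%

Let p = u^2·c^-1 = 0.00194. δp/p = √((2·δu/u)² + (-1·δc/c)²) = √(0.0219 + 0.000254) = 0.149, so δp = 0.000289.
Q = p + a − y: δQ = √(δp² + δa² + δy²) = √(8.33e-08 + 9e-10 + 1.21e-08) = 0.000310
Q = 0.00129, so δQ/Q = 0.000310/0.00129 = 0.241.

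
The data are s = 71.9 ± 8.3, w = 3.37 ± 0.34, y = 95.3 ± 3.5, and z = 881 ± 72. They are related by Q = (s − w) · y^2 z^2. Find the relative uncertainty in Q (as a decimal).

Let u = s − w = 68.5. δu = √(δs² + δw²) = √(68.9 + 0.116) = 8.31, so δu/u = 0.121.
Q is then a monomial in u, y, z:
δQ/Q = √((δu/u)² + (2·δy/y)² + (2·δz/z)²) = √(0.0147 + 0.00540 + 0.0267) = 0.216

0.216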